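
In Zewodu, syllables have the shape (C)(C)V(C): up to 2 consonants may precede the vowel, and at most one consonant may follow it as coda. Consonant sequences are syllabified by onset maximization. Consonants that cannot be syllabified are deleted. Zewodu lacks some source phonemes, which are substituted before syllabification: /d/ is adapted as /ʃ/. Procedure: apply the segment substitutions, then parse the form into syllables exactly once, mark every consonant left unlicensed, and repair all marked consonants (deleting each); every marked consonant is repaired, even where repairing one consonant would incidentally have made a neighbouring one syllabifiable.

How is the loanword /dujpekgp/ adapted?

Substitution: /d/ → /ʃ/, giving /ʃujpekgp/.
Under (C)(C)V(C), the unsyllabifiable consonants are /g/, /p/ (at most one coda consonant is licensed; onsets may contain at most 2 consonants).
Deleting the stranded consonants removes /g/, /p/.

ʃujpek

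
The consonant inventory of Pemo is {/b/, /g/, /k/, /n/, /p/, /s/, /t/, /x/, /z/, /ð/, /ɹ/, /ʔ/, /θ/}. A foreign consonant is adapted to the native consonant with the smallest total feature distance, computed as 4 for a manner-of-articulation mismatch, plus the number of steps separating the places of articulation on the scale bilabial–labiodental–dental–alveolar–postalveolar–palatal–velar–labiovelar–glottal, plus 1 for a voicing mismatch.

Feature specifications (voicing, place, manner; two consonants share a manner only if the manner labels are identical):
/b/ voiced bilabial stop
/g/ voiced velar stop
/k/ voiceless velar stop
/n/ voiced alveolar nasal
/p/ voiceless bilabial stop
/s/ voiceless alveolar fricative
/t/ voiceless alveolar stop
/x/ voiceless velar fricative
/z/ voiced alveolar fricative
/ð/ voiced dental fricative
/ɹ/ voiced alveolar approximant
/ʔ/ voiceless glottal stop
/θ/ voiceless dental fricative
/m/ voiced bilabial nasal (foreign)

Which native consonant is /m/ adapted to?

n

/n/ is closest: same manner (nasal), place distance 3 (bilabial→alveolar), same voicing; total 3. Next closest is /b/ at distance 4.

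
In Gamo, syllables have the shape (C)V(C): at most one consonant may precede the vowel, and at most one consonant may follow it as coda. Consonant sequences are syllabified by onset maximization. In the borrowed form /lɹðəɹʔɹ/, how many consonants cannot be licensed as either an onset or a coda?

Syllabifying with onset maximization leaves /l/, /ɹ/, /ʔ/, /ɹ/ stranded (at most one coda consonant is licensed; onsets are limited to one consonant).

4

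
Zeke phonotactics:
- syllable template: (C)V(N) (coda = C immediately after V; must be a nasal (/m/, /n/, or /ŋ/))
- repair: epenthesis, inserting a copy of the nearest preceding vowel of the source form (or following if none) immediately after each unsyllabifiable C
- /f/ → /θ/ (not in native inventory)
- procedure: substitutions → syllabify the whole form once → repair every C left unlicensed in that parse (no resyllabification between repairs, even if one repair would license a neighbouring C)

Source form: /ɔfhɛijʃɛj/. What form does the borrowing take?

ɔθɔhɛijiʃɛjɛ

Substitution: /f/ → /θ/, giving /ɔθhɛijʃɛj/.
The consonants /θ/, /j/, /j/ cannot be parsed into a legal (C)V(N) syllable (only a nasal (/m/, /n/, or /ŋ/) is licensed in coda position; onsets are limited to one consonant).
Each unlicensed consonant becomes the onset of a new syllable: /θ/ → /θɔ/, /j/ → /ji/, /j/ → /jɛ/.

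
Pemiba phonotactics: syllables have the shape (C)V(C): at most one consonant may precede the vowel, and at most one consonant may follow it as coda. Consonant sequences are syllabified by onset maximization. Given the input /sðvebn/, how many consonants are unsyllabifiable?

Under (C)V(C), the unsyllabifiable consonants are /s/, /ð/, /n/ (at most one coda consonant is licensed; onsets are limited to one consonant).

3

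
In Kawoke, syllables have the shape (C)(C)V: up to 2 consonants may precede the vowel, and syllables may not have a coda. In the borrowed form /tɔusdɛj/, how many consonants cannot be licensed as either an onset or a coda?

1

The consonants /j/ cannot be parsed into a legal (C)(C)V syllable (no codas are permitted; onsets may contain at most 2 consonants).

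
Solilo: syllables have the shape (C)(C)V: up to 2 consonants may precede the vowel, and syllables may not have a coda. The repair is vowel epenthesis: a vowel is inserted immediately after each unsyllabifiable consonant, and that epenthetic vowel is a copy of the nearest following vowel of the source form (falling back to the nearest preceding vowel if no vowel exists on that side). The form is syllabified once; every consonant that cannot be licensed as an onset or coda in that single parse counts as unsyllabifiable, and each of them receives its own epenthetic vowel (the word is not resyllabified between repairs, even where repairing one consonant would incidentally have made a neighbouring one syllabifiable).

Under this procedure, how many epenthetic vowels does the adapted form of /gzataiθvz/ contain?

The unsyllabifiable consonants are /θ/, /v/, /z/; each receives one epenthetic vowel.

3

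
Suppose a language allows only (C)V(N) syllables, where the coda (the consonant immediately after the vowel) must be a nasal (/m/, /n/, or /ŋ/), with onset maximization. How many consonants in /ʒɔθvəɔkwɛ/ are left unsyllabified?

The consonants /θ/, /k/ cannot be parsed into a legal (C)V(N) syllable (only a nasal (/m/, /n/, or /ŋ/) is licensed in coda position; onsets are limited to one consonant).

2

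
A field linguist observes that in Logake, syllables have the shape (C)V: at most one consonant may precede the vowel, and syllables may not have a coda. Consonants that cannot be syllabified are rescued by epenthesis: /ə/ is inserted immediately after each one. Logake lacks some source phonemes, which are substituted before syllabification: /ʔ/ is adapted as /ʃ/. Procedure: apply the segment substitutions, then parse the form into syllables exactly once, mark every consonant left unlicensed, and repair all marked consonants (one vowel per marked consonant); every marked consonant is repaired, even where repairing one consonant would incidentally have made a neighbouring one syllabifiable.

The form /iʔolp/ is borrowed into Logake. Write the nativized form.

iʃoləpə

Substitution: /ʔ/ → /ʃ/, giving /iʃolp/.
Syllabifying with onset maximization leaves /l/, /p/ stranded (no codas are permitted; onsets are limited to one consonant).
Epenthesis after each stranded consonant: /l/ → /lə/, /p/ → /pə/.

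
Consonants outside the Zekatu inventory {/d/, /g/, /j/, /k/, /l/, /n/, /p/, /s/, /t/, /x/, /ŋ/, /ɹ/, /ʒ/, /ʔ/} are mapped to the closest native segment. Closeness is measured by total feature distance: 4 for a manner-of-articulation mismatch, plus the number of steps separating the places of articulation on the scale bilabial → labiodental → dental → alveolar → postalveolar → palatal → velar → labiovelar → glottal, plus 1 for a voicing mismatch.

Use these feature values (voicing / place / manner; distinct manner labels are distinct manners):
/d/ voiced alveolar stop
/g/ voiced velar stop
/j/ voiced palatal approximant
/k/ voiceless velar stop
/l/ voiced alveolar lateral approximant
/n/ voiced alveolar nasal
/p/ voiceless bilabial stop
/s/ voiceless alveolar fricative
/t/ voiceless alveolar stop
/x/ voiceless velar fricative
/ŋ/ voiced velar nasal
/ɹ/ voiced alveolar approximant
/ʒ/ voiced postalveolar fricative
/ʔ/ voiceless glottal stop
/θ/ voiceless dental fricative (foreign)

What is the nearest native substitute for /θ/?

s

/s/ is closest: same manner (fricative), place distance 1 (dental→alveolar), same voicing; total 1. Next closest is /ʒ/ at distance 3.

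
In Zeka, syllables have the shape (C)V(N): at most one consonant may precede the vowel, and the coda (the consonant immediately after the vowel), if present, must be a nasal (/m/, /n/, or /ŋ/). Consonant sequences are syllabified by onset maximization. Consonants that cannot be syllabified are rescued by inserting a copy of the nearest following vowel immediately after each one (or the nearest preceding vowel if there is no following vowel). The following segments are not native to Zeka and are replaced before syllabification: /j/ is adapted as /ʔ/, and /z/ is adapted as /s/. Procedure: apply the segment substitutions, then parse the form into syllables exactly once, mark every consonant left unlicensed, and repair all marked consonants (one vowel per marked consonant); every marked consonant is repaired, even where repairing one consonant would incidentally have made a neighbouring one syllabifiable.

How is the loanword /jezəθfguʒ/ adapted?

ʔesəθufuguʒu

Substitution: /j/ → /ʔ/, /z/ → /s/, giving /ʔesəθfguʒ/.
The consonants /θ/, /f/, /ʒ/ cannot be parsed into a legal (C)V(N) syllable (only a nasal (/m/, /n/, or /ŋ/) is licensed in coda position; onsets are limited to one consonant).
Epenthesis after each stranded consonant: /θ/ → /θu/, /f/ → /fu/, /ʒ/ → /ʒu/.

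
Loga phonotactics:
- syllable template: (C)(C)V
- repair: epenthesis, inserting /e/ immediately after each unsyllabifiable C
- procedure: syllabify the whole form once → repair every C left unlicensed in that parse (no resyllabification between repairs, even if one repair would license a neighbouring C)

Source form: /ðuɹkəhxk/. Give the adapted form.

ðuɹkəhexeke

The consonants /h/, /x/, /k/ cannot be parsed into a legal (C)(C)V syllable (no codas are permitted; onsets may contain at most 2 consonants).
Each unlicensed consonant becomes the onset of a new syllable: /h/ → /he/, /x/ → /xe/, /k/ → /ke/.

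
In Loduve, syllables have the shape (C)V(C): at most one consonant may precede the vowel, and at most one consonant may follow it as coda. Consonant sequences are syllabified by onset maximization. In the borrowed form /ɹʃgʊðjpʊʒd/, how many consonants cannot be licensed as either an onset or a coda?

Under (C)V(C), the unsyllabifiable consonants are /ɹ/, /ʃ/, /j/, /d/ (at most one coda consonant is licensed; onsets are limited to one consonant).

4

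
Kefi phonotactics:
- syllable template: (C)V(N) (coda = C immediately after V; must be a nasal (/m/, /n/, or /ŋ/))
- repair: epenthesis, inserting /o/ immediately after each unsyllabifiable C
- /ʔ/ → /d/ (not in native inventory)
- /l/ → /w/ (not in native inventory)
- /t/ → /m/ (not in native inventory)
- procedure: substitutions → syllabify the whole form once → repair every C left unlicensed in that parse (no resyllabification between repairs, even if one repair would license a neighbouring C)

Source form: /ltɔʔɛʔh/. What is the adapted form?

Substitution: /l/ → /w/, /t/ → /m/, /ʔ/ → /d/, giving /wmɔdɛdh/.
Under (C)V(N), the unsyllabifiable consonants are /w/, /d/, /h/ (only a nasal (/m/, /n/, or /ŋ/) is licensed in coda position; onsets are limited to one consonant).
Epenthesis after each stranded consonant: /w/ → /wo/, /d/ → /do/, /h/ → /ho/.

womɔdɛdoho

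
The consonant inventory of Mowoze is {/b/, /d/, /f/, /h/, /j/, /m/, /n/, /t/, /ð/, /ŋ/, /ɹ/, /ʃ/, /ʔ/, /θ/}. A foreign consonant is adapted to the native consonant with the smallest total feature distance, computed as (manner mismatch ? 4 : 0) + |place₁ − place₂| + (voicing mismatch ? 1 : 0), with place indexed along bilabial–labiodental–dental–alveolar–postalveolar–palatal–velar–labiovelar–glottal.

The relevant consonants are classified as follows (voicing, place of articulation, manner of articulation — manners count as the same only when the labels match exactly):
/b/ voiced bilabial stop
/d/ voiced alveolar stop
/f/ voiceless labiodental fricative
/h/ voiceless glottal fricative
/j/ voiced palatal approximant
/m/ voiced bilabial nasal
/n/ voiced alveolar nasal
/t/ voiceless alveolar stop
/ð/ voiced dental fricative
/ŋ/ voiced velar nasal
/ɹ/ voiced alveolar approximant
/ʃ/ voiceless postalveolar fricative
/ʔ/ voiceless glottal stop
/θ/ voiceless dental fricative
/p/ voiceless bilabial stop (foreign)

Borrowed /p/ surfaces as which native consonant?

/b/ is closest: same manner (stop), place distance 0 (bilabial→bilabial), voicing differs (+1); total 1. Next closest is /t/ at distance 3.

b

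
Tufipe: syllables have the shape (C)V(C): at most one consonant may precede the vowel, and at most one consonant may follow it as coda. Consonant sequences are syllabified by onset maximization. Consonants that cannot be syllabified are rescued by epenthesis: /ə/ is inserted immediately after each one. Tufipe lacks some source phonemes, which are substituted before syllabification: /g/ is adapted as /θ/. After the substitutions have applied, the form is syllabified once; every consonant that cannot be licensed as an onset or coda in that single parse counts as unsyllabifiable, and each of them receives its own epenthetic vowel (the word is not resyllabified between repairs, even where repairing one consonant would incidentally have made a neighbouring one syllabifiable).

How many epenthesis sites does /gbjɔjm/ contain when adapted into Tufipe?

3

After substitution the input is /θbjɔjm/.
The unsyllabifiable consonants are /θ/, /b/, /m/; each receives one epenthetic vowel.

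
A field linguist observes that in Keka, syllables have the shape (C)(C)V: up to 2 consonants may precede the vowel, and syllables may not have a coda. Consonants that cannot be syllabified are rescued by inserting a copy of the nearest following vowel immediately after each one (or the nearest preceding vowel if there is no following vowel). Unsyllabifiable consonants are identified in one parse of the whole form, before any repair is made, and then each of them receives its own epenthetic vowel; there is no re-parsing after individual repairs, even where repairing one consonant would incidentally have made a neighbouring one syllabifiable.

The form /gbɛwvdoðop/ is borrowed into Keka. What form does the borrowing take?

The consonants /w/, /p/ cannot be parsed into a legal (C)(C)V syllable (no codas are permitted; onsets may contain at most 2 consonants).
Epenthesis after each stranded consonant: /w/ → /wo/, /p/ → /po/.

gbɛwovdoðopo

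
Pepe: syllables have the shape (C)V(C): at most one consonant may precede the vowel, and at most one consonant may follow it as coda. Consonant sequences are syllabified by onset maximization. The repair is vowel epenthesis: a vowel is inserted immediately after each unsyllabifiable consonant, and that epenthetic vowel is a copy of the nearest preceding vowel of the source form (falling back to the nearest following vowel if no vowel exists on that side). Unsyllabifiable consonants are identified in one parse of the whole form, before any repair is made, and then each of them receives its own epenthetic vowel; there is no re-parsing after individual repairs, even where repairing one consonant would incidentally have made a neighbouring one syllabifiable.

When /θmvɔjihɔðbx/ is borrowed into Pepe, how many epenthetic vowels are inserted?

4

The unsyllabifiable consonants are /θ/, /m/, /b/, /x/; each receives one epenthetic vowel.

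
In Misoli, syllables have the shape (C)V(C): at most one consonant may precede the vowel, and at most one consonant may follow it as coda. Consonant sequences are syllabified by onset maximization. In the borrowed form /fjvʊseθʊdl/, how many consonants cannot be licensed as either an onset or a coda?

The consonants /f/, /j/, /l/ cannot be parsed into a legal (C)V(C) syllable (at most one coda consonant is licensed; onsets are limited to one consonant).

3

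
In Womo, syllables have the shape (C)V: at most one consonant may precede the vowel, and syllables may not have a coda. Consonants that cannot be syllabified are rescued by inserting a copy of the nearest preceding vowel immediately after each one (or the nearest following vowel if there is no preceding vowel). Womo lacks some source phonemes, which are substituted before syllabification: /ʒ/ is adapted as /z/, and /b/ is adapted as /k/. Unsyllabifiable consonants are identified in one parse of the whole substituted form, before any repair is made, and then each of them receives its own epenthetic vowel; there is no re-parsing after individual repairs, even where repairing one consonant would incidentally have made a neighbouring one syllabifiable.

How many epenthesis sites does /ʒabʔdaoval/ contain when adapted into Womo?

3

After substitution the input is /zakʔdaoval/.
The unsyllabifiable consonants are /k/, /ʔ/, /l/; each receives one epenthetic vowel.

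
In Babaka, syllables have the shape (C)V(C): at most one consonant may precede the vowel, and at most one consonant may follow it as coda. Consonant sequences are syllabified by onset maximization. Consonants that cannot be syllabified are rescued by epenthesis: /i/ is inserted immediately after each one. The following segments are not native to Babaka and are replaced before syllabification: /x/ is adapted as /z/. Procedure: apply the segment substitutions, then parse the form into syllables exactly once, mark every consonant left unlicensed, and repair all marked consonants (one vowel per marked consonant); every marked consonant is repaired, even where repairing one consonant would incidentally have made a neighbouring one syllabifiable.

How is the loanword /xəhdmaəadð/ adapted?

zəhdimaəadði

Substitution: /x/ → /z/, giving /zəhdmaəadð/.
Under (C)V(C), the unsyllabifiable consonants are /d/, /ð/ (at most one coda consonant is licensed; onsets are limited to one consonant).
Each unlicensed consonant becomes the onset of a new syllable: /d/ → /di/, /ð/ → /ði/.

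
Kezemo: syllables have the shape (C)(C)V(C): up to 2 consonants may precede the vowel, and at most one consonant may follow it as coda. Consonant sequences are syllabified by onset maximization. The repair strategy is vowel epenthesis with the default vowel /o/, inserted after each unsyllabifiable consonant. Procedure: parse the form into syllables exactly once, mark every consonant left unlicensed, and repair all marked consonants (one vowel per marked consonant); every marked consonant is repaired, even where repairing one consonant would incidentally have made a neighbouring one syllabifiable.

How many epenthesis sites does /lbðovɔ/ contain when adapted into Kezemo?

The unsyllabifiable consonants are /l/; each receives one epenthetic vowel.

1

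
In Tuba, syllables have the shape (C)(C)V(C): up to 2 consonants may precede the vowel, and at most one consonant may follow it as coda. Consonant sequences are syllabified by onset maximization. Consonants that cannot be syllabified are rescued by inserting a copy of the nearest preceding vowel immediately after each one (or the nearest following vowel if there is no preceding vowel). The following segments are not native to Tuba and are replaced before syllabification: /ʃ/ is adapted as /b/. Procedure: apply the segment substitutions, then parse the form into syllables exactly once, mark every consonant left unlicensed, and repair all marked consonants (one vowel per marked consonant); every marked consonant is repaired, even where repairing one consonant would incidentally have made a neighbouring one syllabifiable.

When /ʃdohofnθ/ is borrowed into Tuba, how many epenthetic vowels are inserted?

2

After substitution the input is /bdohofnθ/.
The unsyllabifiable consonants are /n/, /θ/; each receives one epenthetic vowel.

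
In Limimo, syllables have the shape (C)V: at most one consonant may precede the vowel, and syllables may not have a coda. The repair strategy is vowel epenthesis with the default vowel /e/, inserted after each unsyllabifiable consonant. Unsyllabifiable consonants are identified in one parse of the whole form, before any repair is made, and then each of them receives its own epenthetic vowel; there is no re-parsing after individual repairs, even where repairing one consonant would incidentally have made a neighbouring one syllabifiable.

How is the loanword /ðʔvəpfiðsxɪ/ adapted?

Syllabifying with onset maximization leaves /ð/, /ʔ/, /p/, /ð/, /s/ stranded (no codas are permitted; onsets are limited to one consonant).
Inserting the epenthetic vowel yields /ð/ → /ðe/, /ʔ/ → /ʔe/, /p/ → /pe/, /ð/ → /ðe/, /s/ → /se/.

ðeʔevəpefiðesexɪ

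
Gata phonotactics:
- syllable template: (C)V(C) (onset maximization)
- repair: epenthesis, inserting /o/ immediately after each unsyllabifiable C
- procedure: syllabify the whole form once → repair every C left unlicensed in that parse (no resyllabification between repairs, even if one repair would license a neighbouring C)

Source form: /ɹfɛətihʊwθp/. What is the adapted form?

ɹofɛətihʊwθopo

Syllabifying with onset maximization leaves /ɹ/, /θ/, /p/ stranded (at most one coda consonant is licensed; onsets are limited to one consonant).
Epenthesis after each stranded consonant: /ɹ/ → /ɹo/, /θ/ → /θo/, /p/ → /po/.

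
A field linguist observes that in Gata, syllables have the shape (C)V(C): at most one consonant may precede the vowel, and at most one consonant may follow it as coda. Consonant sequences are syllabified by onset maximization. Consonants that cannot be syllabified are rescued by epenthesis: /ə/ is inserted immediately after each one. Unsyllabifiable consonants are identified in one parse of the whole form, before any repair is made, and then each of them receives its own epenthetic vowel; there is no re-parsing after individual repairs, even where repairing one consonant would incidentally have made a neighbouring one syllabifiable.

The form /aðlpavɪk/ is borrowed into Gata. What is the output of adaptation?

Syllabifying with onset maximization leaves /l/ stranded (at most one coda consonant is licensed; onsets are limited to one consonant).
Inserting the epenthetic vowel yields /l/ → /lə/.

aðləpavɪk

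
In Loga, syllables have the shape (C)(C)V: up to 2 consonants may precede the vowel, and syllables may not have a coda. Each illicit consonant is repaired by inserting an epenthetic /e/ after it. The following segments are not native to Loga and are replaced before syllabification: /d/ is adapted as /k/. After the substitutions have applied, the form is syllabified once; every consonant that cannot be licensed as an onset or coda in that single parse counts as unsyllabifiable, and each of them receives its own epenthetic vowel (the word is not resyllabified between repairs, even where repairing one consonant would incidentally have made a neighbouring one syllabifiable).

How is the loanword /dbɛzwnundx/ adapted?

kbɛzewnunekexe

Substitution: /d/ → /k/, giving /kbɛzwnunkx/.
The consonants /z/, /n/, /k/, /x/ cannot be parsed into a legal (C)(C)V syllable (no codas are permitted; onsets may contain at most 2 consonants).
Inserting the epenthetic vowel yields /z/ → /ze/, /n/ → /ne/, /k/ → /ke/, /x/ → /xe/.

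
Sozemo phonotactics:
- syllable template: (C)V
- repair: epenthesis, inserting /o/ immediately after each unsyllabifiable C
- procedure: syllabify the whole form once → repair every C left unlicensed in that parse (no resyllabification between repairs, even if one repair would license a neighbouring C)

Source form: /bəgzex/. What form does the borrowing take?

The consonants /g/, /x/ cannot be parsed into a legal (C)V syllable (no codas are permitted; onsets are limited to one consonant).
Epenthesis after each stranded consonant: /g/ → /go/, /x/ → /xo/.

bəgozexo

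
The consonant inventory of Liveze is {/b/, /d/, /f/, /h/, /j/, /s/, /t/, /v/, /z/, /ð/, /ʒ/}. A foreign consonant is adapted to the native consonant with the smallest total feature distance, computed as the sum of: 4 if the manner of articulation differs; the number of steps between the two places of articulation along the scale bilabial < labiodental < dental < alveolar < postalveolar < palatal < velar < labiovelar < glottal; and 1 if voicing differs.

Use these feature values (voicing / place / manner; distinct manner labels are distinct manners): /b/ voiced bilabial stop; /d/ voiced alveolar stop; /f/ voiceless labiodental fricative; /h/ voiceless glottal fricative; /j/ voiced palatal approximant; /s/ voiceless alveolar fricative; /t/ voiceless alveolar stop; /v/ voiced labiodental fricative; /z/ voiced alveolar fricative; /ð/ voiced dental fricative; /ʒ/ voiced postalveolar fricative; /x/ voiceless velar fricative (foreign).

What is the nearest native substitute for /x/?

h

/h/ is closest: same manner (fricative), place distance 2 (velar→glottal), same voicing; total 2. Next closest is /s/ at distance 3.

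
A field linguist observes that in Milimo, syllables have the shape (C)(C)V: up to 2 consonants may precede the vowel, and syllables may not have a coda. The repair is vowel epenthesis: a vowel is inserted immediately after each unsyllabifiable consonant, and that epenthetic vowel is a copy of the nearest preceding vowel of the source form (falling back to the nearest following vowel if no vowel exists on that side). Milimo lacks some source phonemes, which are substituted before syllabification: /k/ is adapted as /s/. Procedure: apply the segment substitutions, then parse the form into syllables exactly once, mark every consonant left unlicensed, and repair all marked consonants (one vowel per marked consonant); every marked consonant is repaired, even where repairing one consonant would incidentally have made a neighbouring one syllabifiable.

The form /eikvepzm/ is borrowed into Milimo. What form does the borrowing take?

Substitution: /k/ → /s/, giving /eisvepzm/.
Syllabifying with onset maximization leaves /p/, /z/, /m/ stranded (no codas are permitted; onsets may contain at most 2 consonants).
Inserting the epenthetic vowel yields /p/ → /pe/, /z/ → /ze/, /m/ → /me/.

eisvepezeme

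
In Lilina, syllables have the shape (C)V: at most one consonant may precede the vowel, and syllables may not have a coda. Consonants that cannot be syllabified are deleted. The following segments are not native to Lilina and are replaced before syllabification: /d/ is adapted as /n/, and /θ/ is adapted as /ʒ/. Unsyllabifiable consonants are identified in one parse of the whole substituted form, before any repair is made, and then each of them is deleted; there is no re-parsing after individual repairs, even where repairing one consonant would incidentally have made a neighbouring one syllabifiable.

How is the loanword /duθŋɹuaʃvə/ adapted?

Substitution: /d/ → /n/, /θ/ → /ʒ/, giving /nuʒŋɹuaʃvə/.
The consonants /ʒ/, /ŋ/, /ʃ/ cannot be parsed into a legal (C)V syllable (no codas are permitted; onsets are limited to one consonant).
Each unlicensed consonant is deleted: /ʒ/, /ŋ/, /ʃ/.

nuɹuavə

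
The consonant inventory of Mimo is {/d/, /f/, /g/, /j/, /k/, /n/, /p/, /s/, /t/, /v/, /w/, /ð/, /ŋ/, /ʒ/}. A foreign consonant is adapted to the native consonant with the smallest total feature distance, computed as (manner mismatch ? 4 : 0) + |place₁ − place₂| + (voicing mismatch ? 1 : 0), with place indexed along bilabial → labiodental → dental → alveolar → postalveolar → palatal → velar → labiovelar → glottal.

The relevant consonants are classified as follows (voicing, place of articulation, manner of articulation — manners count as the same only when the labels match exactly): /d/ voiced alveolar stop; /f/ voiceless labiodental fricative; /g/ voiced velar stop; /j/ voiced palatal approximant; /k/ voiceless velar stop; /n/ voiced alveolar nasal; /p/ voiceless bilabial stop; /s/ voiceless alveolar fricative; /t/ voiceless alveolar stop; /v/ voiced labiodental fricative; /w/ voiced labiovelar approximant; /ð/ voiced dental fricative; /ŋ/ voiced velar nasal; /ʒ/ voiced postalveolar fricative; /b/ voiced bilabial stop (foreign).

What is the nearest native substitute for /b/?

p

/p/ is closest: same manner (stop), place distance 0 (bilabial→bilabial), voicing differs (+1); total 1. Next closest is /d/ at distance 3.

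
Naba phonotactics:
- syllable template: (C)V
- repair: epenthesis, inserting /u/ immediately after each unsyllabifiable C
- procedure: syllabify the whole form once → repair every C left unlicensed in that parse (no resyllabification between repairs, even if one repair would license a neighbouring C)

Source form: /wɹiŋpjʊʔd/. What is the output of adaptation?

wuɹiŋupujʊʔudu

The consonants /w/, /ŋ/, /p/, /ʔ/, /d/ cannot be parsed into a legal (C)V syllable (no codas are permitted; onsets are limited to one consonant).
Epenthesis after each stranded consonant: /w/ → /wu/, /ŋ/ → /ŋu/, /p/ → /pu/, /ʔ/ → /ʔu/, /d/ → /du/.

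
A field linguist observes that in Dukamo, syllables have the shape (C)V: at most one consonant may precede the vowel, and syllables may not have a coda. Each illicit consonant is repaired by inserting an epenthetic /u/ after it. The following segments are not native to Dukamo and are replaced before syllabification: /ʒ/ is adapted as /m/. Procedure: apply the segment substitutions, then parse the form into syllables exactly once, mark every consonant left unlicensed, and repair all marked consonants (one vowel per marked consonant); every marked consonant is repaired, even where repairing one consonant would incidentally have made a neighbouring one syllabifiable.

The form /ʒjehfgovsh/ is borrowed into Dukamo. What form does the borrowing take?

Substitution: /ʒ/ → /m/, giving /mjehfgovsh/.
The consonants /m/, /h/, /f/, /v/, /s/, /h/ cannot be parsed into a legal (C)V syllable (no codas are permitted; onsets are limited to one consonant).
Each unlicensed consonant becomes the onset of a new syllable: /m/ → /mu/, /h/ → /hu/, /f/ → /fu/, /v/ → /vu/, /s/ → /su/, /h/ → /hu/.

mujehufugovusuhu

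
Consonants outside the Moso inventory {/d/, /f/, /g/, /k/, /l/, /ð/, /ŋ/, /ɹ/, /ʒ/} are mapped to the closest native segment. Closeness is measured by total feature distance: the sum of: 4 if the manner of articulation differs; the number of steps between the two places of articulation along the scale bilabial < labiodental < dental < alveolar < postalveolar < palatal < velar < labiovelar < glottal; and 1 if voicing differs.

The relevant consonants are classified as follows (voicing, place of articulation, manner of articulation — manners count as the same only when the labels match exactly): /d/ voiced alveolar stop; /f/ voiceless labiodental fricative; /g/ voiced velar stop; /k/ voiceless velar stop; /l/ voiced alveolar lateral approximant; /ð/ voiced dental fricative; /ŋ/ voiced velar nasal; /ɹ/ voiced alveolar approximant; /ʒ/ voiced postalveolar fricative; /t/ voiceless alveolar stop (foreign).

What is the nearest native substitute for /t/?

/d/ is closest: same manner (stop), place distance 0 (alveolar→alveolar), voicing differs (+1); total 1. Next closest is /k/ at distance 3.

d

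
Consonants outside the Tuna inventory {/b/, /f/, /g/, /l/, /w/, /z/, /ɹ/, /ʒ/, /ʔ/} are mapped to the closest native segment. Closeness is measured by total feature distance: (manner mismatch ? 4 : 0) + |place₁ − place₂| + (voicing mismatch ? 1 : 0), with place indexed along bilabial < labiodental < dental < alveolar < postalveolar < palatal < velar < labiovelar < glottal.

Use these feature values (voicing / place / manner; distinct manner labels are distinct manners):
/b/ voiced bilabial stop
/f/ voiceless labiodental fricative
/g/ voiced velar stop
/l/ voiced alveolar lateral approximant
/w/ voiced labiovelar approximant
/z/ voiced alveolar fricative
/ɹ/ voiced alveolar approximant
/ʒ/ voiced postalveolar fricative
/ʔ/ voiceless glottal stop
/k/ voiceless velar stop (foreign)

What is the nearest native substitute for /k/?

g

/g/ is closest: same manner (stop), place distance 0 (velar→velar), voicing differs (+1); total 1. Next closest is /ʔ/ at distance 2.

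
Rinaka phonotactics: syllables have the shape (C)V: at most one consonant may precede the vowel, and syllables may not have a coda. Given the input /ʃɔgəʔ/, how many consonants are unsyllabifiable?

Under (C)V, the unsyllabifiable consonants are /ʔ/ (no codas are permitted; onsets are limited to one consonant).

1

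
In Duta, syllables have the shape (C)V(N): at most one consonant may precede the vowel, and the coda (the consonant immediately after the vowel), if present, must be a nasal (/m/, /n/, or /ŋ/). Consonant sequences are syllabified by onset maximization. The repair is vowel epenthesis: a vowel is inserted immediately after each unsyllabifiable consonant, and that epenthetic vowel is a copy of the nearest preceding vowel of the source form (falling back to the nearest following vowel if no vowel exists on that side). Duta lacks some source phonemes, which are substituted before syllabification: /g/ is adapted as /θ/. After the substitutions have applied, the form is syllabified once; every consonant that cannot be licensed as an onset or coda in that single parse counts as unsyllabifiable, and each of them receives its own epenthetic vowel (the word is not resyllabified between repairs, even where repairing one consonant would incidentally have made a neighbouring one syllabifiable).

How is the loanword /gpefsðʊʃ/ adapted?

Substitution: /g/ → /θ/, giving /θpefsðʊʃ/.
Under (C)V(N), the unsyllabifiable consonants are /θ/, /f/, /s/, /ʃ/ (only a nasal (/m/, /n/, or /ŋ/) is licensed in coda position; onsets are limited to one consonant).
Each unlicensed consonant becomes the onset of a new syllable: /θ/ → /θe/, /f/ → /fe/, /s/ → /se/, /ʃ/ → /ʃʊ/.

θepefeseðʊʃʊ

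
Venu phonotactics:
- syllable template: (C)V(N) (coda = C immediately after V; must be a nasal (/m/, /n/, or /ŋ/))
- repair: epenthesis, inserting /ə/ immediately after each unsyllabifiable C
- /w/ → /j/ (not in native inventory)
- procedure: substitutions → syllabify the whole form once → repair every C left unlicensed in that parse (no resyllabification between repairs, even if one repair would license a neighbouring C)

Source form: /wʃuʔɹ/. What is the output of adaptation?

Substitution: /w/ → /j/, giving /jʃuʔɹ/.
Under (C)V(N), the unsyllabifiable consonants are /j/, /ʔ/, /ɹ/ (only a nasal (/m/, /n/, or /ŋ/) is licensed in coda position; onsets are limited to one consonant).
Each unlicensed consonant becomes the onset of a new syllable: /j/ → /jə/, /ʔ/ → /ʔə/, /ɹ/ → /ɹə/.

jəʃuʔəɹə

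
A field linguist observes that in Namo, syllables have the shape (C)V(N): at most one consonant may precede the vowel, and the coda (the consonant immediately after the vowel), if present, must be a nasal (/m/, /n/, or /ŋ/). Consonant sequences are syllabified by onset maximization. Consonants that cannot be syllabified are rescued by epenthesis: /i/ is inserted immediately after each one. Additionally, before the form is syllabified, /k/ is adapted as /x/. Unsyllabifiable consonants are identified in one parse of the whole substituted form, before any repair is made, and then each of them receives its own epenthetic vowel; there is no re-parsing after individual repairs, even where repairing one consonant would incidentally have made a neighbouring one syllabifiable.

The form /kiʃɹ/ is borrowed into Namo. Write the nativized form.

Substitution: /k/ → /x/, giving /xiʃɹ/.
The consonants /ʃ/, /ɹ/ cannot be parsed into a legal (C)V(N) syllable (only a nasal (/m/, /n/, or /ŋ/) is licensed in coda position; onsets are limited to one consonant).
Epenthesis after each stranded consonant: /ʃ/ → /ʃi/, /ɹ/ → /ɹi/.

xiʃiɹi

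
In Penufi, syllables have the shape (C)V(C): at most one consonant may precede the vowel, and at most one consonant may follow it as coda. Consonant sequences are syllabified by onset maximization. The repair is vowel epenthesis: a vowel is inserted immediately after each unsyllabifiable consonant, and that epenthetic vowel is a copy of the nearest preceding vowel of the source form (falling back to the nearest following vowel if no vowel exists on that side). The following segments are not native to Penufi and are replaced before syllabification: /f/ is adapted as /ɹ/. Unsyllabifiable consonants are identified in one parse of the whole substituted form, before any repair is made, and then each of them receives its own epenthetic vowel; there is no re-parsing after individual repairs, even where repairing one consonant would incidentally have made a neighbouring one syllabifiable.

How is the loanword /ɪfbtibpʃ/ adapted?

ɪɹbɪtibpiʃi

Substitution: /f/ → /ɹ/, giving /ɪɹbtibpʃ/.
The consonants /b/, /p/, /ʃ/ cannot be parsed into a legal (C)V(C) syllable (at most one coda consonant is licensed; onsets are limited to one consonant).
Each unlicensed consonant becomes the onset of a new syllable: /b/ → /bɪ/, /p/ → /pi/, /ʃ/ → /ʃi/.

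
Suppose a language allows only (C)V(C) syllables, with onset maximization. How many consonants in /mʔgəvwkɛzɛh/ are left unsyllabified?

3

Under (C)V(C), the unsyllabifiable consonants are /m/, /ʔ/, /w/ (at most one coda consonant is licensed; onsets are limited to one consonant).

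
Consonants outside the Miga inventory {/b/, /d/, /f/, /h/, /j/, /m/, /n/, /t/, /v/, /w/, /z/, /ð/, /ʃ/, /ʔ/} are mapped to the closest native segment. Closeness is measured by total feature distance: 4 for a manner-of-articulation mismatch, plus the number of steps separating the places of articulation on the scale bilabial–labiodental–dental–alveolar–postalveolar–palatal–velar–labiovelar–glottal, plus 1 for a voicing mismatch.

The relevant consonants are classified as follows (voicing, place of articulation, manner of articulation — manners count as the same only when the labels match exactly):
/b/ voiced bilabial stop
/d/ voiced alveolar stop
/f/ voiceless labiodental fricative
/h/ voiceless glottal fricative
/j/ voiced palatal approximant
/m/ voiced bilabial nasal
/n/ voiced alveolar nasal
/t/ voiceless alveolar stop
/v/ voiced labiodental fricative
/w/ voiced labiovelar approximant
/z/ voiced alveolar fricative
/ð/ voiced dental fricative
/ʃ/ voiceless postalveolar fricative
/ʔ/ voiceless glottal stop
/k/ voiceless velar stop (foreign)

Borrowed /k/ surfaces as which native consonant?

ʔ

/ʔ/ is closest: same manner (stop), place distance 2 (velar→glottal), same voicing; total 2. Next closest is /t/ at distance 3.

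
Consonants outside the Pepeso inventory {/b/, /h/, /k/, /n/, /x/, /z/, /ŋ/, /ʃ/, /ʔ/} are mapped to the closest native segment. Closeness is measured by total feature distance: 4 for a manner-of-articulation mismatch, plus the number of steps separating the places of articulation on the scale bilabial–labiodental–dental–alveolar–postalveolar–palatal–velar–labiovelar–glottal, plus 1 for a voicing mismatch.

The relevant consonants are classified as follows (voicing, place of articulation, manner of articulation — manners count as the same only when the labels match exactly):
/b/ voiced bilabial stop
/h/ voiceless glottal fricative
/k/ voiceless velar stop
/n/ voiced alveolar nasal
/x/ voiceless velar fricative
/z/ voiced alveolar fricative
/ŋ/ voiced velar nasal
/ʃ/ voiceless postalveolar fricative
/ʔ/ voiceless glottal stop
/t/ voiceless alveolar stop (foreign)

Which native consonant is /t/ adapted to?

k

/k/ is closest: same manner (stop), place distance 3 (alveolar→velar), same voicing; total 3. Next closest is /b/ at distance 4.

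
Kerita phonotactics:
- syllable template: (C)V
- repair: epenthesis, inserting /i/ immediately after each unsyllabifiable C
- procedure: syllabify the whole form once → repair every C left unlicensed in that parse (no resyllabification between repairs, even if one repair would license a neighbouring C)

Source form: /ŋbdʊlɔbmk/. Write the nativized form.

ŋibidʊlɔbimiki

Under (C)V, the unsyllabifiable consonants are /ŋ/, /b/, /b/, /m/, /k/ (no codas are permitted; onsets are limited to one consonant).
Epenthesis after each stranded consonant: /ŋ/ → /ŋi/, /b/ → /bi/, /b/ → /bi/, /m/ → /mi/, /k/ → /ki/.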